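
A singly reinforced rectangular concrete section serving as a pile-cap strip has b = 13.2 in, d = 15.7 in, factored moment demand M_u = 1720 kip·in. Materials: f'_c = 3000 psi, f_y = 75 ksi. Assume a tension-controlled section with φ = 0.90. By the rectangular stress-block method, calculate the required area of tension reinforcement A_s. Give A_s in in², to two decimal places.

M_n = M_u/φ = 1720/0.90 = 1911.11 kip·in.
From M_n = 0.85 f'_c a b (d − a/2):
a = d − √(d² − 2M_n/(0.85 f'_c b)) = 15.7 − √(15.7² − 2 × 1911.11/(0.85 × 3 × 13.2)) = 4.170 in.
A_s = 0.85 f'_c a b / f_y = 0.85 × 3 × 4.170 × 13.2 / 75 = 1.871 in².

A_s ≈ 1.87 in²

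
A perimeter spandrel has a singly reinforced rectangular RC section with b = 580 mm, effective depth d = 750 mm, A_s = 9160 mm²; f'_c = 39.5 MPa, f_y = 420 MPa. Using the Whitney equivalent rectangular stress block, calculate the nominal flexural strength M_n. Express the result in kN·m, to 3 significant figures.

T = A_s f_y = 9160 × 420 = 3847200 N = 3847.2 kN.
From C = T: a = T/(0.85 f'_c b) = 3847200/(0.85 × 39.5 × 580) = 197.56 mm.
M_n = T(d − a/2) = 3847.2 kN × (750 − 98.78) mm = 2505.37 kN·m.

M_n ≈ 2510 kN·m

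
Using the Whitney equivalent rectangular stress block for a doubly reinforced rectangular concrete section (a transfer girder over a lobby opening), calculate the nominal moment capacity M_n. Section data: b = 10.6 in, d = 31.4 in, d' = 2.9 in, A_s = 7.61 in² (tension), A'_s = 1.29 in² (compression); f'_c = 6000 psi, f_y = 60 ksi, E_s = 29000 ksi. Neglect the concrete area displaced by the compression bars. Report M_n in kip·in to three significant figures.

M_n ≈ 12800 kip·in

Assume both steels yield.
a = (A_s − A'_s) f_y/(0.85 f'_c b) = (7.61 − 1.29) × 60/(0.85 × 6 × 10.6) = 7.014 in.
c = a/β₁ = 7.014/0.75 = 9.352 in; ε'_s = 0.003(c − d')/c = 0.0021 ≥ ε_y = 0.0021, so the compression steel yields.
M_n = (A_s − A'_s) f_y (d − a/2) + A'_s f_y (d − d') = 379.2 × (31.4 − 3.507) + 77.4 × (31.4 − 2.9) = 10577.0 + 2205.9 = 12782.9 kip·in.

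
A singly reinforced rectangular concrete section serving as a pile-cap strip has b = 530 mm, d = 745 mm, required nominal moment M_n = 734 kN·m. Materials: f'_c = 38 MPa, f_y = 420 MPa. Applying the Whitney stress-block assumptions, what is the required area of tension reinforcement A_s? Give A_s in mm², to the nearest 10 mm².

With M_n = 0.85 f'_c a b (d − a/2), solve the quadratic for a:
a = d − √(d² − 2M_n/(0.85 f'_c b)) = 745 − √(745² − 2 × 734×10⁶/(0.85 × 38 × 530)) = 59.97 mm.
A_s = 0.85 f'_c a b / f_y = 0.85 × 38 × 59.97 × 530 / 420 = 2444.3 mm².

A_s ≈ 2440 mm²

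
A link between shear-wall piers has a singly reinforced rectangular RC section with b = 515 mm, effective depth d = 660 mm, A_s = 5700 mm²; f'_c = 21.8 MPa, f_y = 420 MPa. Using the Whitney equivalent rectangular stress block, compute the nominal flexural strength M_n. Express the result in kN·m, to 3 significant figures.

M_n ≈ 1280 kN·m

T = A_s f_y = 5700 × 420 = 2394000 N = 2394 kN.
From C = T: a = T/(0.85 f'_c b) = 2394000/(0.85 × 21.8 × 515) = 250.87 mm.
M_n = T(d − a/2) = 2394 kN × (660 − 125.435) mm = 1279.75 kN·m.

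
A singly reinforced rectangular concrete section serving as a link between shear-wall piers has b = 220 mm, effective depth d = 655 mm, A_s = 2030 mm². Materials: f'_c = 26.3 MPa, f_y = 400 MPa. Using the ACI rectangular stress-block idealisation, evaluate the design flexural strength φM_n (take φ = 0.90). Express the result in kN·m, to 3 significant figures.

φM_n ≈ 418 kN·m

T = A_s f_y = 2030 × 400 = 812000 N = 812 kN.
From C = T: a = T/(0.85 f'_c b) = 812000/(0.85 × 26.3 × 220) = 165.10 mm.
M_n = T(d − a/2) = 812 kN × (655 − 82.55) mm = 464.83 kN·m.
φM_n = 0.90 × 464.83 = 418.35 kN·m.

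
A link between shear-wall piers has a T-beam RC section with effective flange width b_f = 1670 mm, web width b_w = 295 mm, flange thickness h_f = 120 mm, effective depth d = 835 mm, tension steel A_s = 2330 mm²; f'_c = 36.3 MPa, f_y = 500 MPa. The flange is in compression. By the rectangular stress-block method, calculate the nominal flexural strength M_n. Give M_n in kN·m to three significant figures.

Tension: T = A_s f_y = 2330 × 500 = 1165000 N.
Try a within the flange: a = T/(0.85 f'_c b_f) = 1165000/(0.85 × 36.3 × 1670) = 22.61 mm.
Since a = 22.61 ≤ h_f = 120 mm, the stress block lies entirely in the flange; analyse as a rectangular beam of width b_f.
M_n = T(d − a/2) = 1165000 × (835 − 11.305) = 959.60 × 10⁶ N·mm.
M_n = 959.60 kN·m.

M_n ≈ 960 kN·m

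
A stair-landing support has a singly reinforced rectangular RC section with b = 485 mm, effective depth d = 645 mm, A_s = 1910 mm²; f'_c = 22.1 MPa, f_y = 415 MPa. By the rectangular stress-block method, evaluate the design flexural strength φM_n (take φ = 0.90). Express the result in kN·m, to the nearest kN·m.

T = A_s f_y = 1910 × 415 = 792650 N = 792.65 kN.
From C = T: a = T/(0.85 f'_c b) = 792650/(0.85 × 22.1 × 485) = 87.00 mm.
M_n = T(d − a/2) = 792.65 kN × (645 − 43.5) mm = 476.78 kN·m.
φM_n = 0.90 × 476.78 = 429.10 kN·m.

φM_n ≈ 429 kN·m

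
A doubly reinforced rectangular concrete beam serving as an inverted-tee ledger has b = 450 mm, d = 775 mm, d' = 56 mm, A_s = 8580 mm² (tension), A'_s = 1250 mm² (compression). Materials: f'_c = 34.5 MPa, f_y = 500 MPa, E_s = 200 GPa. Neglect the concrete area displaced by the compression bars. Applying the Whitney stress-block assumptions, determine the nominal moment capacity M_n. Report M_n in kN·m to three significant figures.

Assume both tension and compression steel yield.
Net tension couple steel: A_s − A'_s = 7330 mm².
a = (A_s − A'_s) f_y / (0.85 f'_c b) = 3665000/(0.85 × 34.5 × 450) = 277.73 mm.
c = a/β₁ = 277.73/0.804 = 345.44 mm; ε'_s = 0.003(c − d')/c = 0.0025 ≥ f_y/E_s = 0.0025, so compression steel does yield.
M_n = (A_s − A'_s) f_y (d − a/2) + A'_s f_y (d − d') = [3665000 × (775 − 138.865) + 625000 × (775 − 56)] × 10⁻⁶ = 2331.43 + 449.38 = 2780.81 kN·m.

M_n ≈ 2780 kN·m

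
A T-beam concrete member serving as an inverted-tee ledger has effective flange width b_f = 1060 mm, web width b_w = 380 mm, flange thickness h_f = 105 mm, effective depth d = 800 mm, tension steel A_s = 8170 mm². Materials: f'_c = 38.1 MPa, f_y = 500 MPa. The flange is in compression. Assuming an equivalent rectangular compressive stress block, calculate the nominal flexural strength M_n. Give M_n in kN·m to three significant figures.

Tension: T = A_s f_y = 8170 × 500 = 4085000 N.
Try a within the flange: a = T/(0.85 f'_c b_f) = 4085000/(0.85 × 38.1 × 1060) = 119.00 mm.
a = 119.00 > h_f = 105 mm: the block extends into the web. Split into flange-overhang and web parts.
C_f = 0.85 f'_c (b_f − b_w) h_f = 0.85 × 38.1 × (1060 − 380) × 105 = 2312289 N.
Remaining web compression depth: a_w = (T − C_f)/(0.85 f'_c b_w) = (4085000 − 2312289)/(0.85 × 38.1 × 380) = 144.05 mm.
M_n = C_f(d − h_f/2) + (T − C_f)(d − a_w/2) = 2312289 × (800 − 52.5) + 1772711 × (800 − 72.025) = 1728.44 + 1290.49 = 3018.93 × 10⁶ N·mm.
M_n = 3018.93 kN·m.

M_n ≈ 3020 kN·m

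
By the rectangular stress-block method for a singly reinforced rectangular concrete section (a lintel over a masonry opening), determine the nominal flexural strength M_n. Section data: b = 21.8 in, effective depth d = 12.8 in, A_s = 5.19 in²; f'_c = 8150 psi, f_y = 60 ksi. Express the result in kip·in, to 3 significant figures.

M_n ≈ 3660 kip·in

T = A_s f_y = 5.19 × 60 = 311.4 kips.
a = T/(0.85 f'_c b) = 311.4/(0.85 × 8.15 × 21.8) = 2.062 in.
M_n = T(d − a/2) = 311.4 × (12.8 − 1.031) = 3664.9 kip·in.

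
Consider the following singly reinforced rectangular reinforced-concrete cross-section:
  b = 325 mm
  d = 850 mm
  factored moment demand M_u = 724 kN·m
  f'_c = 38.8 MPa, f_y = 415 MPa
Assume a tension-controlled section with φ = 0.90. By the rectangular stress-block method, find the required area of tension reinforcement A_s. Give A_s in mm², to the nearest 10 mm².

A_s ≈ 2410 mm²

M_n = M_u/φ = 724/0.90 = 804.444 kN·m.
With M_n = 0.85 f'_c a b (d − a/2), solve the quadratic for a:
a = d − √(d² − 2M_n/(0.85 f'_c b)) = 850 − √(850² − 2 × 804.444×10⁶/(0.85 × 38.8 × 325)) = 93.43 mm.
A_s = 0.85 f'_c a b / f_y = 0.85 × 38.8 × 93.43 × 325 / 415 = 2413.1 mm².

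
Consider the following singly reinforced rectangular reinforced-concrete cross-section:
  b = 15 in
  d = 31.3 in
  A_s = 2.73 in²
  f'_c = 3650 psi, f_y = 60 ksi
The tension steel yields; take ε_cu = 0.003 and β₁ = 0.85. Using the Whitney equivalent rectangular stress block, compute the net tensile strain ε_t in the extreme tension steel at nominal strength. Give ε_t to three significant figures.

ε_t ≈ 0.0197

a = A_s f_y/(0.85 f'_c b) = 3.520 in.
β₁ = 0.85, so c = a/β₁ = 3.520/0.85 = 4.141 in.
From the linear strain diagram with ε_cu = 0.003: ε_t = 0.003 (d − c)/c = 0.003 × (31.3 − 4.141)/4.141 = 0.0197.
Since ε_t ≥ 0.005, the section is tension-controlled.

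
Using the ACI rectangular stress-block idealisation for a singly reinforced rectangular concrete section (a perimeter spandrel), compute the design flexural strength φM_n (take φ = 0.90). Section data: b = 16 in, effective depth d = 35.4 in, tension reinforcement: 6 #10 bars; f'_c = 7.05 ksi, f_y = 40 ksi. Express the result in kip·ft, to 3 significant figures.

φM_n ≈ 773 kip·ft

A_s = 6 × 1.27 = 7.62 in².
T = A_s f_y = 7.62 × 40 = 304.8 kips.
a = T/(0.85 f'_c b) = 304.8/(0.85 × 7.05 × 16) = 3.179 in.
M_n = T(d − a/2) = 304.8 × (35.4 − 1.5895) = 10305.4 kip·in = 10305.4/12 = 858.78 kip·ft.
φM_n = 0.90 × 858.78 = 772.90 kip·ft.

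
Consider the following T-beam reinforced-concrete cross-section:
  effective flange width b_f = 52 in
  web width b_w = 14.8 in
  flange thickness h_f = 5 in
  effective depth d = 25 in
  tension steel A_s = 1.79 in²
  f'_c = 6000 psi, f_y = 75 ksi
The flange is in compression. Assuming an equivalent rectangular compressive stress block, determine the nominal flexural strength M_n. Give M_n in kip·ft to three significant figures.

Tension: T = A_s f_y = 1.79 × 75 = 134.25 kips.
Try a within the flange: a = T/(0.85 f'_c b_f) = 134.25/(0.85 × 6 × 52) = 0.506 in.
Since a = 0.506 ≤ h_f = 5 in, the stress block lies entirely in the flange; analyse as a rectangular beam of width b_f.
M_n = T(d − a/2) = 134.25 × (25 − 0.253) = 3322.3 kip·in.
M_n = 3322.3/12 = 276.86 kip·ft.

M_n ≈ 277 kip·ft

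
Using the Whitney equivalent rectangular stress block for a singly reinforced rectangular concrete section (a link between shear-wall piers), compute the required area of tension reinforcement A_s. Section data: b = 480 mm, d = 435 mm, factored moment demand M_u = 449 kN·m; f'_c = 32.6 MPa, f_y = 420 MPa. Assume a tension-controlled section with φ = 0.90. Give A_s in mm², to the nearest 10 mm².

M_n = M_u/φ = 449/0.90 = 498.889 kN·m.
With M_n = 0.85 f'_c a b (d − a/2), solve the quadratic for a:
a = d − √(d² − 2M_n/(0.85 f'_c b)) = 435 − √(435² − 2 × 498.889×10⁶/(0.85 × 32.6 × 480)) = 97.05 mm.
A_s = 0.85 f'_c a b / f_y = 0.85 × 32.6 × 97.05 × 480 / 420 = 3073.4 mm².

A_s ≈ 3070 mm²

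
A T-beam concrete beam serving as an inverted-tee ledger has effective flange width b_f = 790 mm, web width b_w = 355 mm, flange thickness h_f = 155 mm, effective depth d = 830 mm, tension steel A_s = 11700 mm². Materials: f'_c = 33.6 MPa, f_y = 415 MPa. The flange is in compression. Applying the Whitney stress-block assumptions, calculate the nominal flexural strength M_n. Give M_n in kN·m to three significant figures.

Tension: T = A_s f_y = 11700 × 415 = 4855500 N.
Try a within the flange: a = T/(0.85 f'_c b_f) = 4855500/(0.85 × 33.6 × 790) = 215.20 mm.
a = 215.20 > h_f = 155 mm: the block extends into the web. Split into flange-overhang and web parts.
C_f = 0.85 f'_c (b_f − b_w) h_f = 0.85 × 33.6 × (790 − 355) × 155 = 1925658 N.
Remaining web compression depth: a_w = (T − C_f)/(0.85 f'_c b_w) = (4855500 − 1925658)/(0.85 × 33.6 × 355) = 288.97 mm.
M_n = C_f(d − h_f/2) + (T − C_f)(d − a_w/2) = 1925658 × (830 − 77.5) + 2929842 × (830 − 144.485) = 1449.06 + 2008.45 = 3457.51 × 10⁶ N·mm.
M_n = 3457.51 kN·m.

M_n ≈ 3460 kN·m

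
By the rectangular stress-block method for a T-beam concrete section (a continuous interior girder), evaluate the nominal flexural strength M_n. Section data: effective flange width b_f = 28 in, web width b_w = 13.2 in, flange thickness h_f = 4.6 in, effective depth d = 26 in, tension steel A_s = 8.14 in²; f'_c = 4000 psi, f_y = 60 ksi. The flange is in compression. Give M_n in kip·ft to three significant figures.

Tension: T = A_s f_y = 8.14 × 60 = 488.4 kips.
Try a within the flange: a = T/(0.85 f'_c b_f) = 488.4/(0.85 × 4 × 28) = 5.130 in.
a = 5.130 > h_f = 4.6 in: the block extends into the web. Split into flange-overhang and web parts.
C_f = 0.85 f'_c (b_f − b_w) h_f = 0.85 × 4 × (28 − 13.2) × 4.6 = 231.5 kips.
Remaining web compression depth: a_w = (T − C_f)/(0.85 f'_c b_w) = (488.4 − 231.5)/(0.85 × 4 × 13.2) = 5.724 in.
M_n = C_f(d − h_f/2) + (T − C_f)(d − a_w/2) = 231.5 × (26 − 2.3) + 256.9 × (26 − 2.862) = 5486.6 + 5944.2 = 11430.8 kip·in.
M_n = 11430.8/12 = 952.57 kip·ft.

M_n ≈ 953 kip·ft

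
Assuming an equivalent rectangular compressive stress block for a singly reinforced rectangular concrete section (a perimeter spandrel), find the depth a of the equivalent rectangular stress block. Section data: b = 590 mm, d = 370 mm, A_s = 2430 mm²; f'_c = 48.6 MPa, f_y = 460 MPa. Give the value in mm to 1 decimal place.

a ≈ 45.9 mm

T = A_s f_y = 2430 × 460 = 1117800 N = 1117.8 kN.
Setting C = 0.85 f'_c a b equal to T: a = 1117800/(0.85 × 48.6 × 590) = 45.9 mm.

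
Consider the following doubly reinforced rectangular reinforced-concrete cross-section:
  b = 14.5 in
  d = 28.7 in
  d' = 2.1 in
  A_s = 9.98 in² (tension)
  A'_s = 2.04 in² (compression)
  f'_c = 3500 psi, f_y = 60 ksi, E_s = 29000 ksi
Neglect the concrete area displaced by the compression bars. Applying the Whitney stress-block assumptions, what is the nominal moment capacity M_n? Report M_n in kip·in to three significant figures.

Assume both steels yield.
a = (A_s − A'_s) f_y/(0.85 f'_c b) = (9.98 − 2.04) × 60/(0.85 × 3.5 × 14.5) = 11.044 in.
c = a/β₁ = 11.044/0.85 = 12.993 in; ε'_s = 0.003(c − d')/c = 0.0025 ≥ ε_y = 0.0021, so the compression steel yields.
M_n = (A_s − A'_s) f_y (d − a/2) + A'_s f_y (d − d') = 476.4 × (28.7 − 5.522) + 122.4 × (28.7 − 2.1) = 11042.0 + 3255.8 = 14297.8 kip·in.

M_n ≈ 14300 kip·in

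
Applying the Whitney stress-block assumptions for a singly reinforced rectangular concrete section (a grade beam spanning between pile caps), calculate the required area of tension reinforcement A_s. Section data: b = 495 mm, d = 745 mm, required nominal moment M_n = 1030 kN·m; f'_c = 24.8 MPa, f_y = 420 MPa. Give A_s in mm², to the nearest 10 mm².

With M_n = 0.85 f'_c a b (d − a/2), solve the quadratic for a:
a = d − √(d² − 2M_n/(0.85 f'_c b)) = 745 − √(745² − 2 × 1030×10⁶/(0.85 × 24.8 × 495)) = 147.00 mm.
A_s = 0.85 f'_c a b / f_y = 0.85 × 24.8 × 147.00 × 495 / 420 = 3652.1 mm².

A_s ≈ 3650 mm²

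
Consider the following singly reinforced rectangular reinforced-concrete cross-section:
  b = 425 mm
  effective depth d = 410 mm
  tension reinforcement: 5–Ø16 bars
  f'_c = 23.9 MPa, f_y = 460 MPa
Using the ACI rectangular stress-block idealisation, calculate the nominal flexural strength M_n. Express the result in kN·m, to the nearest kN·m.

A_s = 5 × 201 = 1005 mm².
T = A_s f_y = 1005 × 460 = 462300 N = 462.3 kN.
From C = T: a = T/(0.85 f'_c b) = 462300/(0.85 × 23.9 × 425) = 53.54 mm.
M_n = T(d − a/2) = 462.3 kN × (410 − 26.77) mm = 177.17 kN·m.

M_n ≈ 177 kN·m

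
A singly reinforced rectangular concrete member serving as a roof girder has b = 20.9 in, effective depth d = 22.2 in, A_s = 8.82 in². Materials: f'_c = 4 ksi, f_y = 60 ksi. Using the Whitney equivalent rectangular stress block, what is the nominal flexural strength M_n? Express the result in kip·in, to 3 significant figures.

T = A_s f_y = 8.82 × 60 = 529.2 kips.
a = T/(0.85 f'_c b) = 529.2/(0.85 × 4 × 20.9) = 7.447 in.
M_n = T(d − a/2) = 529.2 × (22.2 − 3.7235) = 9777.8 kip·in.

M_n ≈ 9780 kip·in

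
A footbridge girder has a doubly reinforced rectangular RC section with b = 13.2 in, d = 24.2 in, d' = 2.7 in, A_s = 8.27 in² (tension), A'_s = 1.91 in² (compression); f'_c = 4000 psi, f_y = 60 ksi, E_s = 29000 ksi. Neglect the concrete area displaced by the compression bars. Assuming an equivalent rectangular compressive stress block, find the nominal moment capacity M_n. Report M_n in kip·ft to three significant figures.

M_n ≈ 840 kip·ft

Assume both steels yield.
a = (A_s − A'_s) f_y/(0.85 f'_c b) = (8.27 − 1.91) × 60/(0.85 × 4 × 13.2) = 8.503 in.
c = a/β₁ = 8.503/0.85 = 10.004 in; ε'_s = 0.003(c − d')/c = 0.0022 ≥ ε_y = 0.0021, so the compression steel yields.
M_n = (A_s − A'_s) f_y (d − a/2) + A'_s f_y (d − d') = 381.6 × (24.2 − 4.2515) + 114.6 × (24.2 − 2.7) = 7612.3 + 2463.9 = 10076.2 kip·in = 10076.2/12 = 839.68 kip·ft.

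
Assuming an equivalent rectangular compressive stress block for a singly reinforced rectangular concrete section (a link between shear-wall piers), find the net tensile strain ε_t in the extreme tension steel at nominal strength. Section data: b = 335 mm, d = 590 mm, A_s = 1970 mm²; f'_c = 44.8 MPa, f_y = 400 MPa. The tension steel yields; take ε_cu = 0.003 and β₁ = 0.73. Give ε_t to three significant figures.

a = A_s f_y/(0.85 f'_c b) = 61.77 mm.
β₁ = 0.73, so c = a/β₁ = 61.77/0.73 = 84.62 mm.
From the linear strain diagram with ε_cu = 0.003: ε_t = 0.003 (d − c)/c = 0.003 × (590 − 84.62)/84.62 = 0.0179.
Since ε_t ≥ 0.005, the section is tension-controlled.

ε_t ≈ 0.0179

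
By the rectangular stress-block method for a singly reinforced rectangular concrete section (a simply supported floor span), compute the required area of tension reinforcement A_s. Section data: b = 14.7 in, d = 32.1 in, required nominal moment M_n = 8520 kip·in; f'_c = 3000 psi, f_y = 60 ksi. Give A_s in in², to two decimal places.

From M_n = 0.85 f'_c a b (d − a/2):
a = d − √(d² − 2M_n/(0.85 f'_c b)) = 32.1 − √(32.1² − 2 × 8520/(0.85 × 3 × 14.7)) = 8.104 in.
A_s = 0.85 f'_c a b / f_y = 0.85 × 3 × 8.104 × 14.7 / 60 = 5.063 in².

A_s ≈ 5.06 in²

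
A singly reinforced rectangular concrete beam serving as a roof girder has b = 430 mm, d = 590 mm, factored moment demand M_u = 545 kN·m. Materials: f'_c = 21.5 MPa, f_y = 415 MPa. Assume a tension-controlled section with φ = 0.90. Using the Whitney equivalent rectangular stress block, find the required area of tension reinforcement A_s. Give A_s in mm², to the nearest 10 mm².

A_s ≈ 2830 mm²

M_n = M_u/φ = 545/0.90 = 605.556 kN·m.
With M_n = 0.85 f'_c a b (d − a/2), solve the quadratic for a:
a = d − √(d² − 2M_n/(0.85 f'_c b)) = 590 − √(590² − 2 × 605.556×10⁶/(0.85 × 21.5 × 430)) = 149.57 mm.
A_s = 0.85 f'_c a b / f_y = 0.85 × 21.5 × 149.57 × 430 / 415 = 2832.2 mm².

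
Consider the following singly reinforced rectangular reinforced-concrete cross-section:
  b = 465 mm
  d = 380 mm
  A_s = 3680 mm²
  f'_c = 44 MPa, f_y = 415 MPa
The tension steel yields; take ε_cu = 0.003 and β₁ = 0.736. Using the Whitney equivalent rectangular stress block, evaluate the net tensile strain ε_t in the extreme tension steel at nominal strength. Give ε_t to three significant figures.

a = A_s f_y/(0.85 f'_c b) = 87.82 mm.
β₁ = 0.736, so c = a/β₁ = 87.82/0.736 = 119.32 mm.
From the linear strain diagram with ε_cu = 0.003: ε_t = 0.003 (d − c)/c = 0.003 × (380 − 119.32)/119.32 = 0.00655.
Since ε_t ≥ 0.005, the section is tension-controlled.

ε_t ≈ 0.00655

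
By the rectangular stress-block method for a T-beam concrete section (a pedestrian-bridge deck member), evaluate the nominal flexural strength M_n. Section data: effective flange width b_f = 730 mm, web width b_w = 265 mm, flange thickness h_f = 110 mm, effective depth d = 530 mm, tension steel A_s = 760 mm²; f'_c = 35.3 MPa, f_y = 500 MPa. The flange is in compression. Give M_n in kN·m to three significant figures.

Tension: T = A_s f_y = 760 × 500 = 380000 N.
Try a within the flange: a = T/(0.85 f'_c b_f) = 380000/(0.85 × 35.3 × 730) = 17.35 mm.
Since a = 17.35 ≤ h_f = 110 mm, the stress block lies entirely in the flange; analyse as a rectangular beam of width b_f.
M_n = T(d − a/2) = 380000 × (530 − 8.675) = 198.10 × 10⁶ N·mm.
M_n = 198.10 kN·m.

M_n ≈ 198 kN·m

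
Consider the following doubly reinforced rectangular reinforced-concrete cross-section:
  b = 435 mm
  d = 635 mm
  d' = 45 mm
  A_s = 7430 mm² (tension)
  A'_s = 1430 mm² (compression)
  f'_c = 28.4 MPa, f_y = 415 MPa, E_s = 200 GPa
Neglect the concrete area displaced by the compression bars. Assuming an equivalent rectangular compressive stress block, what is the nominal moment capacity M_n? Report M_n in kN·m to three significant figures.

Assume both tension and compression steel yield.
Net tension couple steel: A_s − A'_s = 6000 mm².
a = (A_s − A'_s) f_y / (0.85 f'_c b) = 2490000/(0.85 × 28.4 × 435) = 237.12 mm.
c = a/β₁ = 237.12/0.847 = 279.95 mm; ε'_s = 0.003(c − d')/c = 0.0025 ≥ f_y/E_s = 0.0021, so compression steel does yield.
M_n = (A_s − A'_s) f_y (d − a/2) + A'_s f_y (d − d') = [2490000 × (635 − 118.56) + 593450 × (635 − 45)] × 10⁻⁶ = 1285.94 + 350.14 = 1636.08 kN·m.

M_n ≈ 1640 kN·m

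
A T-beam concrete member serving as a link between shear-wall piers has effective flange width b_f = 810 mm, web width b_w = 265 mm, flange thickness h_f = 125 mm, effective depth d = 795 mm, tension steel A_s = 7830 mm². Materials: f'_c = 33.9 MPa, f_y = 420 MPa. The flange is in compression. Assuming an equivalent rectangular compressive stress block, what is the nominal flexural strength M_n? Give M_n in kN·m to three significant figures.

Tension: T = A_s f_y = 7830 × 420 = 3288600 N.
Try a within the flange: a = T/(0.85 f'_c b_f) = 3288600/(0.85 × 33.9 × 810) = 140.90 mm.
a = 140.90 > h_f = 125 mm: the block extends into the web. Split into flange-overhang and web parts.
C_f = 0.85 f'_c (b_f − b_w) h_f = 0.85 × 33.9 × (810 − 265) × 125 = 1963022 N.
Remaining web compression depth: a_w = (T − C_f)/(0.85 f'_c b_w) = (3288600 − 1963022)/(0.85 × 33.9 × 265) = 173.60 mm.
M_n = C_f(d − h_f/2) + (T − C_f)(d − a_w/2) = 1963022 × (795 − 62.5) + 1325578 × (795 − 86.8) = 1437.91 + 938.77 = 2376.68 × 10⁶ N·mm.
M_n = 2376.68 kN·m.

M_n ≈ 2380 kN·m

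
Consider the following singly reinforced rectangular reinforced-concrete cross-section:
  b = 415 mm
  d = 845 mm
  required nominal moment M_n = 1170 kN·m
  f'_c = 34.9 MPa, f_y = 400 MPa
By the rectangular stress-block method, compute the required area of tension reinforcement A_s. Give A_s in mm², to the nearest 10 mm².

With M_n = 0.85 f'_c a b (d − a/2), solve the quadratic for a:
a = d − √(d² − 2M_n/(0.85 f'_c b)) = 845 − √(845² − 2 × 1170×10⁶/(0.85 × 34.9 × 415)) = 121.16 mm.
A_s = 0.85 f'_c a b / f_y = 0.85 × 34.9 × 121.16 × 415 / 400 = 3729.0 mm².

A_s ≈ 3730 mm²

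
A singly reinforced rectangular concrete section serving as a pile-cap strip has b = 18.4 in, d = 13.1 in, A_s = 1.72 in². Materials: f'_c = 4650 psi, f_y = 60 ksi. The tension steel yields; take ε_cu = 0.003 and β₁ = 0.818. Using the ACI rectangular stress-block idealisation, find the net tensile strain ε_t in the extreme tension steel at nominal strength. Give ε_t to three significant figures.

a = A_s f_y/(0.85 f'_c b) = 1.419 in.
β₁ = 0.818, so c = a/β₁ = 1.419/0.818 = 1.735 in.
From the linear strain diagram with ε_cu = 0.003: ε_t = 0.003 (d − c)/c = 0.003 × (13.1 − 1.735)/1.735 = 0.0197.
Since ε_t ≥ 0.005, the section is tension-controlled.

ε_t ≈ 0.0197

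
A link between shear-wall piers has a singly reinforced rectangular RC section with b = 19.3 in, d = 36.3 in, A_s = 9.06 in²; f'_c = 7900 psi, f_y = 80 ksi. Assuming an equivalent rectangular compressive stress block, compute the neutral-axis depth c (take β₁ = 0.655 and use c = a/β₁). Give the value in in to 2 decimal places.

T = A_s f_y = 9.06 × 80 = 724.8 kips.
a = T/(0.85 f'_c b) = 724.8/(0.85 × 7.9 × 19.3) = 5.5926 in.
With β₁ = 0.655, c = a/β₁ = 5.5926/0.655 = 8.54 in.

c ≈ 8.54 in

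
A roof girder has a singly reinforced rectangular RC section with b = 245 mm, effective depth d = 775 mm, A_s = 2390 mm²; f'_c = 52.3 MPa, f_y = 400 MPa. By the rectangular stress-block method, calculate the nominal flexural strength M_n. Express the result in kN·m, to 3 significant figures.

T = A_s f_y = 2390 × 400 = 956000 N = 956 kN.
From C = T: a = T/(0.85 f'_c b) = 956000/(0.85 × 52.3 × 245) = 87.78 mm.
M_n = T(d − a/2) = 956 kN × (775 − 43.89) mm = 698.94 kN·m.

M_n ≈ 699 kN·m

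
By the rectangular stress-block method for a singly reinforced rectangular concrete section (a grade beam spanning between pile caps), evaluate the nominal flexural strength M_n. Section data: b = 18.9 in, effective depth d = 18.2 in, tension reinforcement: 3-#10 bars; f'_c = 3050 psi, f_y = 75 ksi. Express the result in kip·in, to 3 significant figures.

A_s = 3 × 1.27 = 3.81 in².
T = A_s f_y = 3.81 × 75 = 285.75 kips.
a = T/(0.85 f'_c b) = 285.75/(0.85 × 3.05 × 18.9) = 5.832 in.
M_n = T(d − a/2) = 285.75 × (18.2 − 2.916) = 4367.4 kip·in.

M_n ≈ 4370 kip·in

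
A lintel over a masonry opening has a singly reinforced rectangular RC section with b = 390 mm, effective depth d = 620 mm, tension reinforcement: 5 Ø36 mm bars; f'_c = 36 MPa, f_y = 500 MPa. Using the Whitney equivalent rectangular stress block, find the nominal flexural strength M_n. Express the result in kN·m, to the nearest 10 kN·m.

A_s = 5 × 1018 = 5090 mm².
T = A_s f_y = 5090 × 500 = 2545000 N = 2545 kN.
From C = T: a = T/(0.85 f'_c b) = 2545000/(0.85 × 36 × 390) = 213.26 mm.
M_n = T(d − a/2) = 2545 kN × (620 − 106.63) mm = 1306.53 kN·m.

M_n ≈ 1310 kN·m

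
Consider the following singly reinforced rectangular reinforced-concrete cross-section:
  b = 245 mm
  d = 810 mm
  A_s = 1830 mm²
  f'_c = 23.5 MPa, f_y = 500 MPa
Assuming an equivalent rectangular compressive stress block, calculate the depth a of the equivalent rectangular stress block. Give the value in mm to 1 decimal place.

a ≈ 187.0 mm

T = A_s f_y = 1830 × 500 = 915000 N = 915 kN.
Setting C = 0.85 f'_c a b equal to T: a = 915000/(0.85 × 23.5 × 245) = 187.0 mm.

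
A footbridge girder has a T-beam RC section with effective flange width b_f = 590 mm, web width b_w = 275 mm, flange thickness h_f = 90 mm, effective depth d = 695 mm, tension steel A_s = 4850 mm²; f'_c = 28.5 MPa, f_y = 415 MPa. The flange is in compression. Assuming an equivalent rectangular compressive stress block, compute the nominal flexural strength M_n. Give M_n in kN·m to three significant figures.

Tension: T = A_s f_y = 4850 × 415 = 2012750 N.
Try a within the flange: a = T/(0.85 f'_c b_f) = 2012750/(0.85 × 28.5 × 590) = 140.82 mm.
a = 140.82 > h_f = 90 mm: the block extends into the web. Split into flange-overhang and web parts.
C_f = 0.85 f'_c (b_f − b_w) h_f = 0.85 × 28.5 × (590 − 275) × 90 = 686779 N.
Remaining web compression depth: a_w = (T − C_f)/(0.85 f'_c b_w) = (2012750 − 686779)/(0.85 × 28.5 × 275) = 199.04 mm.
M_n = C_f(d − h_f/2) + (T − C_f)(d − a_w/2) = 686779 × (695 − 45) + 1325971 × (695 − 99.52) = 446.41 + 789.59 = 1236.00 × 10⁶ N·mm.
M_n = 1236.00 kN·m.

M_n ≈ 1240 kN·m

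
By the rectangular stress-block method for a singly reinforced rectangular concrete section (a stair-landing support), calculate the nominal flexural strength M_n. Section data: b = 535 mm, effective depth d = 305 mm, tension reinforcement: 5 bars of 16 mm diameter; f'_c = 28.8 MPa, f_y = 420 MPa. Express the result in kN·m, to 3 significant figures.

A_s = 5 × 201 = 1005 mm².
T = A_s f_y = 1005 × 420 = 422100 N = 422.1 kN.
From C = T: a = T/(0.85 f'_c b) = 422100/(0.85 × 28.8 × 535) = 32.23 mm.
M_n = T(d − a/2) = 422.1 kN × (305 − 16.115) mm = 121.94 kN·m.

M_n ≈ 122 kN·m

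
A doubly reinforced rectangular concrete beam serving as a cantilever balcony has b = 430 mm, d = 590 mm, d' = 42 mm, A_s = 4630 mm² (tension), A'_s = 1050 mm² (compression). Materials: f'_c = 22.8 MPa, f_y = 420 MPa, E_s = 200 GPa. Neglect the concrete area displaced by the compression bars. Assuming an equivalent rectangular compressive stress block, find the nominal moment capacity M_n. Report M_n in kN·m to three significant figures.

Assume both tension and compression steel yield.
Net tension couple steel: A_s − A'_s = 3580 mm².
a = (A_s − A'_s) f_y / (0.85 f'_c b) = 1503600/(0.85 × 22.8 × 430) = 180.43 mm.
c = a/β₁ = 180.43/0.85 = 212.27 mm; ε'_s = 0.003(c − d')/c = 0.0024 ≥ f_y/E_s = 0.0021, so compression steel does yield.
M_n = (A_s − A'_s) f_y (d − a/2) + A'_s f_y (d − d') = [1503600 × (590 − 90.215) + 441000 × (590 − 42)] × 10⁻⁶ = 751.48 + 241.67 = 993.15 kN·m.

M_n ≈ 993 kN·m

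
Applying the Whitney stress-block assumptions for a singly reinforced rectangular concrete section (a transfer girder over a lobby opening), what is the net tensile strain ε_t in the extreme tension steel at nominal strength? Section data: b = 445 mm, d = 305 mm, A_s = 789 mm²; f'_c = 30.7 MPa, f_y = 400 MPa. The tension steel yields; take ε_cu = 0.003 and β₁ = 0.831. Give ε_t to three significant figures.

ε_t ≈ 0.0250

a = A_s f_y/(0.85 f'_c b) = 27.18 mm.
β₁ = 0.831, so c = a/β₁ = 27.18/0.831 = 32.71 mm.
From the linear strain diagram with ε_cu = 0.003: ε_t = 0.003 (d − c)/c = 0.003 × (305 − 32.71)/32.71 = 0.0250.
Since ε_t ≥ 0.005, the section is tension-controlled.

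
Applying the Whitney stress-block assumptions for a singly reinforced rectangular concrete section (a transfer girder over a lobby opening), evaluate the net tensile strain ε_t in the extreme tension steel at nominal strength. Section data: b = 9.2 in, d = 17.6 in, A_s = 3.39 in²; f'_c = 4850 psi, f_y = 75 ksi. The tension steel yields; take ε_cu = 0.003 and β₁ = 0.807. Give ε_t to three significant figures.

a = A_s f_y/(0.85 f'_c b) = 6.704 in.
β₁ = 0.807, so c = a/β₁ = 6.704/0.807 = 8.307 in.
From the linear strain diagram with ε_cu = 0.003: ε_t = 0.003 (d − c)/c = 0.003 × (17.6 − 8.307)/8.307 = 0.00336.
ε_t < 0.004 — the section is over-reinforced for flexure under ACI limits.

ε_t ≈ 0.00336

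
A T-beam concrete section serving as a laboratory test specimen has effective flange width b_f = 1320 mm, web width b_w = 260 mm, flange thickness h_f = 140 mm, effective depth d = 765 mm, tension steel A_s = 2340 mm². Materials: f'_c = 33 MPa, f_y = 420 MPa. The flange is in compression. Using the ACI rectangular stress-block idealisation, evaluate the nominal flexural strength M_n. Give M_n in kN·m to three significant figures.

Tension: T = A_s f_y = 2340 × 420 = 982800 N.
Try a within the flange: a = T/(0.85 f'_c b_f) = 982800/(0.85 × 33 × 1320) = 26.54 mm.
Since a = 26.54 ≤ h_f = 140 mm, the stress block lies entirely in the flange; analyse as a rectangular beam of width b_f.
M_n = T(d − a/2) = 982800 × (765 − 13.27) = 738.80 × 10⁶ N·mm.
M_n = 738.80 kN·m.

M_n ≈ 739 kN·m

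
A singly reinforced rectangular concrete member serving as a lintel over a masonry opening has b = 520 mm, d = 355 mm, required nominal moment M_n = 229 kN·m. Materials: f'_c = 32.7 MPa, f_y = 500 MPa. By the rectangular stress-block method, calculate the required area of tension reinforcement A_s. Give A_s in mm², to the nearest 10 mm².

A_s ≈ 1380 mm²

With M_n = 0.85 f'_c a b (d − a/2), solve the quadratic for a:
a = d − √(d² − 2M_n/(0.85 f'_c b)) = 355 − √(355² − 2 × 229×10⁶/(0.85 × 32.7 × 520)) = 47.86 mm.
A_s = 0.85 f'_c a b / f_y = 0.85 × 32.7 × 47.86 × 520 / 500 = 1383.5 mm².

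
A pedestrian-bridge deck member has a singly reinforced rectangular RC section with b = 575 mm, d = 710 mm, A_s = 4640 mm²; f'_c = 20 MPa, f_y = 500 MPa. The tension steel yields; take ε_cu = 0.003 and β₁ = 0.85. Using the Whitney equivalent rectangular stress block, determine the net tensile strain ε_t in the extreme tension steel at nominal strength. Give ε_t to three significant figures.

ε_t ≈ 0.00463

a = A_s f_y/(0.85 f'_c b) = 237.34 mm.
β₁ = 0.85, so c = a/β₁ = 237.34/0.85 = 279.22 mm.
From the linear strain diagram with ε_cu = 0.003: ε_t = 0.003 (d − c)/c = 0.003 × (710 − 279.22)/279.22 = 0.00463.
ε_t is between 0.004 and 0.005 — transition zone.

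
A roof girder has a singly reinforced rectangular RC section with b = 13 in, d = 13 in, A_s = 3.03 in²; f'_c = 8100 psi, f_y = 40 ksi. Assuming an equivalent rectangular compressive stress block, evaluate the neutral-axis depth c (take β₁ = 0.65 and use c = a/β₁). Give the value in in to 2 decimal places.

c ≈ 2.08 in

T = A_s f_y = 3.03 × 40 = 121.2 kips.
a = T/(0.85 f'_c b) = 121.2/(0.85 × 8.1 × 13) = 1.3541 in.
With β₁ = 0.65, c = a/β₁ = 1.3541/0.65 = 2.08 in.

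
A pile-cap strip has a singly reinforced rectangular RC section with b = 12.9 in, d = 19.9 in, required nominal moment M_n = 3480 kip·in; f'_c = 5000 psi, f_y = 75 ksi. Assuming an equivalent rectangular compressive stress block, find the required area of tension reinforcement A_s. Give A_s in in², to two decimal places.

A_s ≈ 2.56 in²

From M_n = 0.85 f'_c a b (d − a/2):
a = d − √(d² − 2M_n/(0.85 f'_c b)) = 19.9 − √(19.9² − 2 × 3480/(0.85 × 5 × 12.9)) = 3.497 in.
A_s = 0.85 f'_c a b / f_y = 0.85 × 5 × 3.497 × 12.9 / 75 = 2.556 in².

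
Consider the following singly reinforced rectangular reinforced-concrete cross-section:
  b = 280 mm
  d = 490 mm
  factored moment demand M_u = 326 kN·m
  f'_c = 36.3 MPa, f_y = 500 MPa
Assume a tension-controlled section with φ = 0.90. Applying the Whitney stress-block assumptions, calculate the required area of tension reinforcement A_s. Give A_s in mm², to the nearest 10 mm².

A_s ≈ 1640 mm²

M_n = M_u/φ = 326/0.90 = 362.222 kN·m.
With M_n = 0.85 f'_c a b (d − a/2), solve the quadratic for a:
a = d − √(d² − 2M_n/(0.85 f'_c b)) = 490 − √(490² − 2 × 362.222×10⁶/(0.85 × 36.3 × 280)) = 94.72 mm.
A_s = 0.85 f'_c a b / f_y = 0.85 × 36.3 × 94.72 × 280 / 500 = 1636.6 mm².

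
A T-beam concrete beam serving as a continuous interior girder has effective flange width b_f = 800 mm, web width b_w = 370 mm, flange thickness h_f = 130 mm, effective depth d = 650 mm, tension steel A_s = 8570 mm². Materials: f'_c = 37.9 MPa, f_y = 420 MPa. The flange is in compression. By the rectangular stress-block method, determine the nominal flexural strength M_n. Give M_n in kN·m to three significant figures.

M_n ≈ 2090 kN·m

Tension: T = A_s f_y = 8570 × 420 = 3599400 N.
Try a within the flange: a = T/(0.85 f'_c b_f) = 3599400/(0.85 × 37.9 × 800) = 139.66 mm.
a = 139.66 > h_f = 130 mm: the block extends into the web. Split into flange-overhang and web parts.
C_f = 0.85 f'_c (b_f − b_w) h_f = 0.85 × 37.9 × (800 − 370) × 130 = 1800819 N.
Remaining web compression depth: a_w = (T − C_f)/(0.85 f'_c b_w) = (3599400 − 1800819)/(0.85 × 37.9 × 370) = 150.89 mm.
M_n = C_f(d − h_f/2) + (T − C_f)(d − a_w/2) = 1800819 × (650 − 65) + 1798581 × (650 − 75.445) = 1053.48 + 1033.38 = 2086.86 × 10⁶ N·mm.
M_n = 2086.86 kN·m.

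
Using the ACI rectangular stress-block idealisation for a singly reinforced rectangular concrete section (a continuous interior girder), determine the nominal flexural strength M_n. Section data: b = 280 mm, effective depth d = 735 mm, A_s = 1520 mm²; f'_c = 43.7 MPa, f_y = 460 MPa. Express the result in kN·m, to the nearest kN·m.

M_n ≈ 490 kN·m

T = A_s f_y = 1520 × 460 = 699200 N = 699.2 kN.
From C = T: a = T/(0.85 f'_c b) = 699200/(0.85 × 43.7 × 280) = 67.23 mm.
M_n = T(d − a/2) = 699.2 kN × (735 − 33.615) mm = 490.41 kN·m.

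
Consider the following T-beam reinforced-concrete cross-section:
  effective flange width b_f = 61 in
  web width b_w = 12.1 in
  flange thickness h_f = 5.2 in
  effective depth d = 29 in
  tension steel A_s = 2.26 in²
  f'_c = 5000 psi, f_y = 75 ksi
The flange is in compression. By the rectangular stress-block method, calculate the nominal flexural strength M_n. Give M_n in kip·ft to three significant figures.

Tension: T = A_s f_y = 2.26 × 75 = 169.5 kips.
Try a within the flange: a = T/(0.85 f'_c b_f) = 169.5/(0.85 × 5 × 61) = 0.654 in.
Since a = 0.654 ≤ h_f = 5.2 in, the stress block lies entirely in the flange; analyse as a rectangular beam of width b_f.
M_n = T(d − a/2) = 169.5 × (29 − 0.327) = 4860.1 kip·in.
M_n = 4860.1/12 = 405.01 kip·ft.

M_n ≈ 405 kip·ft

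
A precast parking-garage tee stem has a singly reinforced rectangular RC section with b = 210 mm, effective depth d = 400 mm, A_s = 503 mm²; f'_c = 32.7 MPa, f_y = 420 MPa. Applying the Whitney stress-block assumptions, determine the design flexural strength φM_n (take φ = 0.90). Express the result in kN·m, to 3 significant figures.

T = A_s f_y = 503 × 420 = 211260 N = 211.26 kN.
From C = T: a = T/(0.85 f'_c b) = 211260/(0.85 × 32.7 × 210) = 36.19 mm.
M_n = T(d − a/2) = 211.26 kN × (400 − 18.095) mm = 80.68 kN·m.
φM_n = 0.90 × 80.68 = 72.61 kN·m.

φM_n ≈ 72.6 kN·m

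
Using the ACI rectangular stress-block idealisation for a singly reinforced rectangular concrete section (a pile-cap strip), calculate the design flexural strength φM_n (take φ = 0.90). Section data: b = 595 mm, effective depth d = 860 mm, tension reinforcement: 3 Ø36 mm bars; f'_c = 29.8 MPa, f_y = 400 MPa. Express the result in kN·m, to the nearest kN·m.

A_s = 3 × 1018 = 3054 mm².
T = A_s f_y = 3054 × 400 = 1221600 N = 1221.6 kN.
From C = T: a = T/(0.85 f'_c b) = 1221600/(0.85 × 29.8 × 595) = 81.05 mm.
M_n = T(d − a/2) = 1221.6 kN × (860 − 40.525) mm = 1001.07 kN·m.
φM_n = 0.90 × 1001.07 = 900.96 kN·m.

φM_n ≈ 901 kN·m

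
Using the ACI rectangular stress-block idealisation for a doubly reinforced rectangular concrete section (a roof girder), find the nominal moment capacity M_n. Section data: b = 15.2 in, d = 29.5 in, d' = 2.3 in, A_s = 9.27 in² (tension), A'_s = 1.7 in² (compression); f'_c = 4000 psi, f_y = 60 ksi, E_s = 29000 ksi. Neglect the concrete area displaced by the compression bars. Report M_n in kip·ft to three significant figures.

M_n ≈ 1180 kip·ft

Assume both steels yield.
a = (A_s − A'_s) f_y/(0.85 f'_c b) = (9.27 − 1.7) × 60/(0.85 × 4 × 15.2) = 8.789 in.
c = a/β₁ = 8.789/0.85 = 10.340 in; ε'_s = 0.003(c − d')/c = 0.0023 ≥ ε_y = 0.0021, so the compression steel yields.
M_n = (A_s − A'_s) f_y (d − a/2) + A'_s f_y (d − d') = 454.2 × (29.5 − 4.3945) + 102 × (29.5 − 2.3) = 11402.9 + 2774.4 = 14177.3 kip·in = 14177.3/12 = 1181.44 kip·ft.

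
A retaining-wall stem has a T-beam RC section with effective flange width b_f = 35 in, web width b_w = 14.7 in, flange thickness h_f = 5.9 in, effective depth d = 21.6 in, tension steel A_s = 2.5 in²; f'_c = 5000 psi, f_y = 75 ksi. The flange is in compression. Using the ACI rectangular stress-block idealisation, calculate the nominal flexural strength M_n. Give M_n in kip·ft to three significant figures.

M_n ≈ 328 kip·ft

Tension: T = A_s f_y = 2.5 × 75 = 187.5 kips.
Try a within the flange: a = T/(0.85 f'_c b_f) = 187.5/(0.85 × 5 × 35) = 1.261 in.
Since a = 1.261 ≤ h_f = 5.9 in, the stress block lies entirely in the flange; analyse as a rectangular beam of width b_f.
M_n = T(d − a/2) = 187.5 × (21.6 − 0.6305) = 3931.8 kip·in.
M_n = 3931.8/12 = 327.65 kip·ft.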